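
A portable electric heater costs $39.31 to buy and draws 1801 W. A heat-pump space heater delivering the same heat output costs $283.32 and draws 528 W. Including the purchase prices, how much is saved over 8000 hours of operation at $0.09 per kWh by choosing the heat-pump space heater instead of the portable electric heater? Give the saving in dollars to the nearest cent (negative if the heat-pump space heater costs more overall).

$672.55

portable electric heater: $39.31 + (1801/1000) kW × 8000 h × $0.09 = $39.31 + $1296.72 = $1336.03
heat-pump space heater: $283.32 + (528/1000) kW × 8000 h × $0.09 = $283.32 + $380.16 = $663.48
Saving = $1336.03 − $663.48 = $672.55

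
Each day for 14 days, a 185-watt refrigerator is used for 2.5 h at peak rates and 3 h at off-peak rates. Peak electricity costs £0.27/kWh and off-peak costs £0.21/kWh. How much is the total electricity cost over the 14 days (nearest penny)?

£3.38

Peak energy = 0.185 kW × 2.5 h × 14 = 6.475 kWh
Off-peak energy = 0.185 kW × 3 h × 14 = 7.77 kWh
Cost = 6.475 × £0.27 + 7.77 × £0.21 = £1.74825 + £1.6317 = £3.38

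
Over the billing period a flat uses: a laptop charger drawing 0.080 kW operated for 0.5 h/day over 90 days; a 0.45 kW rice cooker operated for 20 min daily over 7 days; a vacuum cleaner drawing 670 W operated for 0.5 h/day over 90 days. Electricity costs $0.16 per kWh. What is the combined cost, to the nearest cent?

$5.57

laptop charger: Runtime = 0.5 h/day × 90 days = 45 h
laptop charger: 0.08 kW × 45 h = 3.6 kWh
rice cooker: Runtime = 20 min × 7 = 140 min = 2.333333… h
rice cooker: 0.45 kW × 2.333333… h = 1.05 kWh
vacuum cleaner: Runtime = 0.5 h/day × 90 days = 45 h
vacuum cleaner: 0.67 kW × 45 h = 30.15 kWh
Total energy = 34.8 kWh
Cost = 34.8 × $0.16 = $5.57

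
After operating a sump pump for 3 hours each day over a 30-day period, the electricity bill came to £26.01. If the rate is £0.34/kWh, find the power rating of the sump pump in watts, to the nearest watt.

Energy = £26.01 ÷ £0.34/kWh = 76.5 kWh
Runtime = 3 h/day × 30 days = 90 h
Power = 76.5 kWh ÷ 90 h = 0.85 kW = 850 W

850 W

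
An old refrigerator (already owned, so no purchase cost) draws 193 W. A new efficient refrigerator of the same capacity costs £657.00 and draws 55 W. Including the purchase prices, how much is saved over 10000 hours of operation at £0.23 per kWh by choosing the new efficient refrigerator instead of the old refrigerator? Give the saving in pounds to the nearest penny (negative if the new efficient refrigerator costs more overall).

old refrigerator: £0.00 + (193/1000) kW × 10000 h × £0.23 = £0.00 + £443.9 = £443.9
new efficient refrigerator: £657.00 + (55/1000) kW × 10000 h × £0.23 = £657.00 + £126.5 = £783.5
Saving = £443.9 − £783.5 = −£339.6

-£339.60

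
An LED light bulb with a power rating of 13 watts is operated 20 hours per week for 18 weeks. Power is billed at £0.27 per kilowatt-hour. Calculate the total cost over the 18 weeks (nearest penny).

Runtime = 20 h/week × 18 weeks = 360 h
Energy = 0.013 kW × 360 h = 4.68 kWh
Cost = 4.68 kWh × £0.27/kWh = £1.26

£1.26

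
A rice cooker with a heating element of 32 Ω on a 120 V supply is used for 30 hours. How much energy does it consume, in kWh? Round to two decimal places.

13.50 kWh

Power = V²/R = 120²/32 = 450 W = 0.45 kW
Energy = 0.45 kW × 30 h = 13.5 kWh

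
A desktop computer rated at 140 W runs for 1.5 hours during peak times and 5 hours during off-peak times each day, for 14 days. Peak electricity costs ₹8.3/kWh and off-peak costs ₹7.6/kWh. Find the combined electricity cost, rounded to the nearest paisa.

₹98.88

Peak energy = 0.14 kW × 1.5 h × 14 = 2.94 kWh
Off-peak energy = 0.14 kW × 5 h × 14 = 9.8 kWh
Cost = 2.94 × ₹8.3 + 9.8 × ₹7.6 = ₹24.402 + ₹74.48 = ₹98.88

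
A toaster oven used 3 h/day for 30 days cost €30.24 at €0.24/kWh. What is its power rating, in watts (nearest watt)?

Energy = €30.24 ÷ €0.24/kWh = 126 kWh
Runtime = 3 h/day × 30 days = 90 h
Power = 126 kWh ÷ 90 h = 1.4 kW = 1400 W

1400 W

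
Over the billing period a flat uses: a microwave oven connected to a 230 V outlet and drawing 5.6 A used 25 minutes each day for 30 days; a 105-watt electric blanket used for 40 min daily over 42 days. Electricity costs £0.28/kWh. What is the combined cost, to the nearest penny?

microwave oven: Power = 5.6 A × 230 V = 1288 W = 1.288 kW
microwave oven: Runtime = 25 min × 30 = 750 min = 12.5 h
microwave oven: 1.288 kW × 12.5 h = 16.1 kWh
electric blanket: Runtime = 40 min × 42 = 1680 min = 28 h
electric blanket: 0.105 kW × 28 h = 2.94 kWh
Total energy = 19.04 kWh
Cost = 19.04 × £0.28 = £5.33

£5.33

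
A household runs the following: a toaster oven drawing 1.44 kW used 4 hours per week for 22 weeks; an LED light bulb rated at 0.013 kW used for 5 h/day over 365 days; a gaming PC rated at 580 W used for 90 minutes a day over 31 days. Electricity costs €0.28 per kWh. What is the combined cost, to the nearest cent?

€49.68

toaster oven: Runtime = 4 h/week × 22 weeks = 88 h
toaster oven: 1.44 kW × 88 h = 126.72 kWh
LED light bulb: Runtime = 5 h/day × 365 days = 1825 h
LED light bulb: 0.013 kW × 1825 h = 23.725 kWh
gaming PC: Runtime = 90 min × 31 = 2790 min = 46.5 h
gaming PC: 0.58 kW × 46.5 h = 26.97 kWh
Total energy = 177.415 kWh
Cost = 177.415 × €0.28 = €49.68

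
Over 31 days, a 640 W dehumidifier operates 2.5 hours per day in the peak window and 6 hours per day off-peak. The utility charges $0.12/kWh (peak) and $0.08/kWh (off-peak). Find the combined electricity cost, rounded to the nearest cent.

$15.48

Peak energy = 0.64 kW × 2.5 h × 31 = 49.6 kWh
Off-peak energy = 0.64 kW × 6 h × 31 = 119.04 kWh
Cost = 49.6 × $0.12 + 119.04 × $0.08 = $5.952 + $9.5232 = $15.48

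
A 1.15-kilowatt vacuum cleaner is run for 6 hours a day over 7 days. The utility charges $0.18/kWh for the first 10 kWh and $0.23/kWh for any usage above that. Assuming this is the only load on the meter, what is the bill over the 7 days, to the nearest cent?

Runtime = 6 h/day × 7 days = 42 h
Energy = 1.15 kW × 42 h = 48.3 kWh
Tier 1 (0–10 kWh): 10 × $0.18 = $1.8
Above 10 kWh: 38.3 × $0.23 = $8.809
Bill = $10.61

$10.61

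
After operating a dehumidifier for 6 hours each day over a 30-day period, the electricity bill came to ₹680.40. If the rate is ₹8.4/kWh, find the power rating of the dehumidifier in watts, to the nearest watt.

Energy = ₹680.40 ÷ ₹8.4/kWh = 81 kWh
Runtime = 6 h/day × 30 days = 180 h
Power = 81 kWh ÷ 180 h = 0.45 kW = 450 W

450 W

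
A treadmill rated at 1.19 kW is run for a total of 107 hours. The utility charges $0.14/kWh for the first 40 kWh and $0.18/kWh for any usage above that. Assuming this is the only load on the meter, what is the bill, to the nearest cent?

$21.32

Energy = 1.19 kW × 107 h = 127.33 kWh
Tier 1 (0–40 kWh): 40 × $0.14 = $5.6
Above 40 kWh: 87.33 × $0.18 = $15.7194
Bill = $21.32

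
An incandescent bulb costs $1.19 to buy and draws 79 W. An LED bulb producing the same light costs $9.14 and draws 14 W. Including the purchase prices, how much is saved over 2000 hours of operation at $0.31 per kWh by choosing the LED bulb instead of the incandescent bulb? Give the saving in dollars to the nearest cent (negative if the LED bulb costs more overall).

$32.35

incandescent bulb: $1.19 + (79/1000) kW × 2000 h × $0.31 = $1.19 + $48.98 = $50.17
LED bulb: $9.14 + (14/1000) kW × 2000 h × $0.31 = $9.14 + $8.68 = $17.82
Saving = $50.17 − $17.82 = $32.35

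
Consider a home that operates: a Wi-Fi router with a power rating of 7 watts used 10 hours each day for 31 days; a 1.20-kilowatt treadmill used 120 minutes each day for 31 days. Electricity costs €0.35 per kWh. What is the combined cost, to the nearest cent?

€26.80

Wi-Fi router: Runtime = 10 h/day × 31 days = 310 h
Wi-Fi router: 0.007 kW × 310 h = 2.17 kWh
treadmill: Runtime = 120 min × 31 = 3720 min = 62 h
treadmill: 1.2 kW × 62 h = 74.4 kWh
Total energy = 76.57 kWh
Cost = 76.57 × €0.35 = €26.80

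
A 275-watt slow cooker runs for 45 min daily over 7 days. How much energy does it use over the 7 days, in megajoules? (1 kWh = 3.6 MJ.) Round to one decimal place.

5.2 MJ

Runtime = 45 min × 7 = 315 min = 5.25 h
Energy = 0.275 kW × 5.25 h = 1.44375 kWh
= 1.44375 × 3.6 MJ = 5.2 MJ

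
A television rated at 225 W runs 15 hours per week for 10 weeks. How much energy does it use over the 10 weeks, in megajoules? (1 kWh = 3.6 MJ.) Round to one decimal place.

121.5 MJ

Runtime = 15 h/week × 10 weeks = 150 h
Energy = 0.225 kW × 150 h = 33.75 kWh
= 33.75 × 3.6 MJ = 121.5 MJ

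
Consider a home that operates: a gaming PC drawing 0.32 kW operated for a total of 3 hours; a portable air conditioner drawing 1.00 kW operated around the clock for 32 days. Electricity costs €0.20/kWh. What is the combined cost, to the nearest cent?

€153.79

gaming PC: 0.32 kW × 3 h = 0.96 kWh
portable air conditioner: Runtime = 24 h × 32 = 768 h
portable air conditioner: 1 kW × 768 h = 768 kWh
Total energy = 768.96 kWh
Cost = 768.96 × €0.20 = €153.79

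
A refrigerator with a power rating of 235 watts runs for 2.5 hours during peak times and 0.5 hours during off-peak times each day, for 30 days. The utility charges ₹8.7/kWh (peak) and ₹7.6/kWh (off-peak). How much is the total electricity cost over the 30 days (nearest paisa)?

₹180.13

Peak energy = 0.235 kW × 2.5 h × 30 = 17.625 kWh
Off-peak energy = 0.235 kW × 0.5 h × 30 = 3.525 kWh
Cost = 17.625 × ₹8.7 + 3.525 × ₹7.6 = ₹153.3375 + ₹26.79 = ₹180.13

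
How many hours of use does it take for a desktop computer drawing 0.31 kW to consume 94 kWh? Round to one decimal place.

Hours = 94 kWh ÷ 0.31 kW = 303.2 h

303.2 h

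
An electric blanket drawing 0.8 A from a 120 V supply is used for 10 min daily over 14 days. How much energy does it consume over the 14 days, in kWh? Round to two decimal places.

Power = 0.8 A × 120 V = 96 W = 0.096 kW
Runtime = 10 min × 14 = 140 min = 2.333333… h
Energy = 0.096 kW × 2.333333… h = 0.224 kWh ≈ 0.22 kWh

0.22 kWh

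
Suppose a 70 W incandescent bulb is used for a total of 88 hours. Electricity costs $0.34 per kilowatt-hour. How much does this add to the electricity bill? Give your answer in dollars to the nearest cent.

$2.09

Energy = 0.07 kW × 88 h = 6.16 kWh
Cost = 6.16 kWh × $0.34/kWh = $2.09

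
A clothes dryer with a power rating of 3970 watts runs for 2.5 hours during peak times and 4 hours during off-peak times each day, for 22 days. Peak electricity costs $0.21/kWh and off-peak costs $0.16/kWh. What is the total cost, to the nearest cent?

Peak energy = 3.97 kW × 2.5 h × 22 = 218.35 kWh
Off-peak energy = 3.97 kW × 4 h × 22 = 349.36 kWh
Cost = 218.35 × $0.21 + 349.36 × $0.16 = $45.8535 + $55.8976 = $101.75

$101.75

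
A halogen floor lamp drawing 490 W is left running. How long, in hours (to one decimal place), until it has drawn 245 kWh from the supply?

Hours = 245 kWh ÷ 0.49 kW = 500.0 h

500.0 h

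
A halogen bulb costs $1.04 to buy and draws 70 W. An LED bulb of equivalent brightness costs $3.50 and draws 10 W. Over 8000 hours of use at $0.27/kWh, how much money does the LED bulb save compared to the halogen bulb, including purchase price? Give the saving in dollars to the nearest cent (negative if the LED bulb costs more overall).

$127.14

halogen bulb: $1.04 + (70/1000) kW × 8000 h × $0.27 = $1.04 + $151.2 = $152.24
LED bulb: $3.50 + (10/1000) kW × 8000 h × $0.27 = $3.50 + $21.6 = $25.1
Saving = $152.24 − $25.1 = $127.14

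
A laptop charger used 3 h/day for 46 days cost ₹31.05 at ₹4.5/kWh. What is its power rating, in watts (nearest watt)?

Energy = ₹31.05 ÷ ₹4.5/kWh = 6.9 kWh
Runtime = 3 h/day × 46 days = 138 h
Power = 6.9 kWh ÷ 138 h = 0.05 kW = 50 W

50 W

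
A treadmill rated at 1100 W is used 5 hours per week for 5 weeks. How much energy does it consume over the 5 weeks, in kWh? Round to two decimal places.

27.50 kWh

Runtime = 5 h/week × 5 weeks = 25 h
Energy = 1.1 kW × 25 h = 27.5 kWh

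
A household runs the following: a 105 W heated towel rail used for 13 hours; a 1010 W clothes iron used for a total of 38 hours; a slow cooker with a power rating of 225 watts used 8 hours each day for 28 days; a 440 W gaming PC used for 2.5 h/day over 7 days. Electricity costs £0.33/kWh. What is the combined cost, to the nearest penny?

heated towel rail: 0.105 kW × 13 h = 1.365 kWh
clothes iron: 1.01 kW × 38 h = 38.38 kWh
slow cooker: Runtime = 8 h/day × 28 days = 224 h
slow cooker: 0.225 kW × 224 h = 50.4 kWh
gaming PC: Runtime = 2.5 h/day × 7 days = 17.5 h
gaming PC: 0.44 kW × 17.5 h = 7.7 kWh
Total energy = 97.845 kWh
Cost = 97.845 × £0.33 = £32.29

£32.29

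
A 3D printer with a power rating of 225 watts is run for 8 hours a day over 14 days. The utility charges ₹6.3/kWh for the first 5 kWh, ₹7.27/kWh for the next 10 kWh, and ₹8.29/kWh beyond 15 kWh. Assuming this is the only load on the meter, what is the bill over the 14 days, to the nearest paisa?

Runtime = 8 h/day × 14 days = 112 h
Energy = 0.225 kW × 112 h = 25.2 kWh
Tier 1 (0–5 kWh): 5 × ₹6.3 = ₹31.5
Tier 2 (5–15 kWh): 10 × ₹7.27 = ₹72.7
Above 15 kWh: 10.2 × ₹8.29 = ₹84.558
Bill = ₹188.76

₹188.76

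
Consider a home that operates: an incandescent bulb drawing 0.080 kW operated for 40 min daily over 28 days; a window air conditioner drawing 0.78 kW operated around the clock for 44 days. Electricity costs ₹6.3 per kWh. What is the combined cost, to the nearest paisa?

incandescent bulb: Runtime = 40 min × 28 = 1120 min = 18.666666… h
incandescent bulb: 0.08 kW × 18.666666… h = 1.493333… kWh
window air conditioner: Runtime = 24 h × 44 = 1056 h
window air conditioner: 0.78 kW × 1056 h = 823.68 kWh
Total energy = 825.173333… kWh
Cost = 825.173333… × ₹6.3 = ₹5198.59

₹5198.59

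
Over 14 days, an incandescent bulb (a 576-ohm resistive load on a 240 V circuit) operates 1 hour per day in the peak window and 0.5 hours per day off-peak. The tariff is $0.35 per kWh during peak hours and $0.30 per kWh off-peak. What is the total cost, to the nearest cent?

Power = V²/R = 240²/576 = 100 W = 0.1 kW
Peak energy = 0.1 kW × 1 h × 14 = 1.4 kWh
Off-peak energy = 0.1 kW × 0.5 h × 14 = 0.7 kWh
Cost = 1.4 × $0.35 + 0.7 × $0.30 = $0.49 + $0.21 = $0.70

$0.70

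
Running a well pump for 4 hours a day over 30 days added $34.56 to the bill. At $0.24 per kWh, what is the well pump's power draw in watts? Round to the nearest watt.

1200 W

Energy = $34.56 ÷ $0.24/kWh = 144 kWh
Runtime = 4 h/day × 30 days = 120 h
Power = 144 kWh ÷ 120 h = 1.2 kW = 1200 W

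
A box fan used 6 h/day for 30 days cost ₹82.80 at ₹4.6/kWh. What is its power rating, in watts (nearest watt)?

Energy = ₹82.80 ÷ ₹4.6/kWh = 18 kWh
Runtime = 6 h/day × 30 days = 180 h
Power = 18 kWh ÷ 180 h = 0.1 kW = 100 W

100 W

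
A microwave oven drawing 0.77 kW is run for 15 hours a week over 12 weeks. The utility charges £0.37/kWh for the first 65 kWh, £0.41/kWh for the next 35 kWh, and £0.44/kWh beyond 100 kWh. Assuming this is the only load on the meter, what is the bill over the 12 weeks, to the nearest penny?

£55.38

Runtime = 15 h/week × 12 weeks = 180 h
Energy = 0.77 kW × 180 h = 138.6 kWh
Tier 1 (0–65 kWh): 65 × £0.37 = £24.05
Tier 2 (65–100 kWh): 35 × £0.41 = £14.35
Above 100 kWh: 38.6 × £0.44 = £16.984
Bill = £55.38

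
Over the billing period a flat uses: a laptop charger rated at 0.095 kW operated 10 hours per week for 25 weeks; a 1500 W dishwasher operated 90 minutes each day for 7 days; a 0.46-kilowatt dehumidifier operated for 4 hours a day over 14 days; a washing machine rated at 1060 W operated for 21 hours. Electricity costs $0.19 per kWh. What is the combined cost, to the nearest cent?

laptop charger: Runtime = 10 h/week × 25 weeks = 250 h
laptop charger: 0.095 kW × 250 h = 23.75 kWh
dishwasher: Runtime = 90 min × 7 = 630 min = 10.5 h
dishwasher: 1.5 kW × 10.5 h = 15.75 kWh
dehumidifier: Runtime = 4 h/day × 14 days = 56 h
dehumidifier: 0.46 kW × 56 h = 25.76 kWh
washing machine: 1.06 kW × 21 h = 22.26 kWh
Total energy = 87.52 kWh
Cost = 87.52 × $0.19 = $16.63

$16.63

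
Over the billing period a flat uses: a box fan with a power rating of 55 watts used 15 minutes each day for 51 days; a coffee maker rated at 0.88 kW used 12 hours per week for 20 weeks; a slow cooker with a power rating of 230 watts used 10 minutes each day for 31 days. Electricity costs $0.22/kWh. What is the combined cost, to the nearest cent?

box fan: Runtime = 15 min × 51 = 765 min = 12.75 h
box fan: 0.055 kW × 12.75 h = 0.70125 kWh
coffee maker: Runtime = 12 h/week × 20 weeks = 240 h
coffee maker: 0.88 kW × 240 h = 211.2 kWh
slow cooker: Runtime = 10 min × 31 = 310 min = 5.166666… h
slow cooker: 0.23 kW × 5.166666… h = 1.188333… kWh
Total energy = 213.089583… kWh
Cost = 213.089583… × $0.22 = $46.88

$46.88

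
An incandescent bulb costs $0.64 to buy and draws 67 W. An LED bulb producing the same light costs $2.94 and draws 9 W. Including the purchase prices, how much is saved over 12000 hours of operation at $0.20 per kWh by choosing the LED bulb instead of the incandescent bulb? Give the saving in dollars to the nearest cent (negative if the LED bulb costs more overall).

incandescent bulb: $0.64 + (67/1000) kW × 12000 h × $0.20 = $0.64 + $160.8 = $161.44
LED bulb: $2.94 + (9/1000) kW × 12000 h × $0.20 = $2.94 + $21.6 = $24.54
Saving = $161.44 − $24.54 = $136.9

$136.90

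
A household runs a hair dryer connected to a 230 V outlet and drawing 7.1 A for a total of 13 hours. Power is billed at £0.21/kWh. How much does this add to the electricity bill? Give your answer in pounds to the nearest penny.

£4.46

Power = 7.1 A × 230 V = 1633 W = 1.633 kW
Energy = 1.633 kW × 13 h = 21.229 kWh
Cost = 21.229 kWh × £0.21/kWh = £4.46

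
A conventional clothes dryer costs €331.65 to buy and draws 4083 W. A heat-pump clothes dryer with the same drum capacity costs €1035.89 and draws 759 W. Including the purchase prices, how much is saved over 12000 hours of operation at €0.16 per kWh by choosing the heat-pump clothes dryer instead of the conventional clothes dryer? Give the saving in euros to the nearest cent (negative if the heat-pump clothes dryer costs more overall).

conventional clothes dryer: €331.65 + (4083/1000) kW × 12000 h × €0.16 = €331.65 + €7839.36 = €8171.01
heat-pump clothes dryer: €1035.89 + (759/1000) kW × 12000 h × €0.16 = €1035.89 + €1457.28 = €2493.17
Saving = €8171.01 − €2493.17 = €5677.84

€5677.84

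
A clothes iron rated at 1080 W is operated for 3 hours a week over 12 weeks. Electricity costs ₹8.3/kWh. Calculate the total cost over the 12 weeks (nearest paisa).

Runtime = 3 h/week × 12 weeks = 36 h
Energy = 1.08 kW × 36 h = 38.88 kWh
Cost = 38.88 kWh × ₹8.3/kWh = ₹322.70

₹322.70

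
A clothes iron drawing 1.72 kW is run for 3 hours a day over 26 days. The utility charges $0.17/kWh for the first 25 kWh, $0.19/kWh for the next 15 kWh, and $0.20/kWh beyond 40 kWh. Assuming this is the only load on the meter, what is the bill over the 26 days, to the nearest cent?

$25.93

Runtime = 3 h/day × 26 days = 78 h
Energy = 1.72 kW × 78 h = 134.16 kWh
Tier 1 (0–25 kWh): 25 × $0.17 = $4.25
Tier 2 (25–40 kWh): 15 × $0.19 = $2.85
Above 40 kWh: 94.16 × $0.20 = $18.832
Bill = $25.93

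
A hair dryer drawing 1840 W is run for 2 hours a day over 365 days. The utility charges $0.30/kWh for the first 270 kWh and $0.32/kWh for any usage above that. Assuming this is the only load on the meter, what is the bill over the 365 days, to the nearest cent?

Runtime = 2 h/day × 365 days = 730 h
Energy = 1.84 kW × 730 h = 1343.2 kWh
Tier 1 (0–270 kWh): 270 × $0.30 = $81
Above 270 kWh: 1073.2 × $0.32 = $343.424
Bill = $424.42

$424.42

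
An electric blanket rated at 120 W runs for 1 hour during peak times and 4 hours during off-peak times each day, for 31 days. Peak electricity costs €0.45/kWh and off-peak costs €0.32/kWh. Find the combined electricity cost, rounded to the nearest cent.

Peak energy = 0.12 kW × 1 h × 31 = 3.72 kWh
Off-peak energy = 0.12 kW × 4 h × 31 = 14.88 kWh
Cost = 3.72 × €0.45 + 14.88 × €0.32 = €1.674 + €4.7616 = €6.44

€6.44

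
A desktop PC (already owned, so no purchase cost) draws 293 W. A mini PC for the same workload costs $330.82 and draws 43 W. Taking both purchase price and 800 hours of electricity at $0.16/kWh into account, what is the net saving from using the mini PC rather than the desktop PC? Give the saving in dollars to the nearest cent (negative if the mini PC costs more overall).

desktop PC: $0.00 + (293/1000) kW × 800 h × $0.16 = $0.00 + $37.504 = $37.504
mini PC: $330.82 + (43/1000) kW × 800 h × $0.16 = $330.82 + $5.504 = $336.324
Saving = $37.504 − $336.324 = −$298.82

-$298.82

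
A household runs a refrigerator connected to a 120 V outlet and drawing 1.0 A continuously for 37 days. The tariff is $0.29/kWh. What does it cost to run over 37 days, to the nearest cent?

$30.90

Power = 1.0 A × 120 V = 120 W = 0.12 kW
Runtime = 24 h × 37 = 888 h
Energy = 0.12 kW × 888 h = 106.56 kWh
Cost = 106.56 kWh × $0.29/kWh = $30.90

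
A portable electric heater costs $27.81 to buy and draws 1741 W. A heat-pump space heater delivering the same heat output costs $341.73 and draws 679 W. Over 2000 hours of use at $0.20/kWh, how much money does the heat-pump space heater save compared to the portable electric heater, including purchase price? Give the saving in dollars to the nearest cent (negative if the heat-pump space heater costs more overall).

$110.88

portable electric heater: $27.81 + (1741/1000) kW × 2000 h × $0.20 = $27.81 + $696.4 = $724.21
heat-pump space heater: $341.73 + (679/1000) kW × 2000 h × $0.20 = $341.73 + $271.6 = $613.33
Saving = $724.21 − $613.33 = $110.88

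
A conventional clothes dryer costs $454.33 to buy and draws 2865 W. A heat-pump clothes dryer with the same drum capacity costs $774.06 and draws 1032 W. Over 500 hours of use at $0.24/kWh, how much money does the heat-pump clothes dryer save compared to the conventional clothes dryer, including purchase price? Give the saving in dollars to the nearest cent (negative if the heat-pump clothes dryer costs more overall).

conventional clothes dryer: $454.33 + (2865/1000) kW × 500 h × $0.24 = $454.33 + $343.8 = $798.13
heat-pump clothes dryer: $774.06 + (1032/1000) kW × 500 h × $0.24 = $774.06 + $123.84 = $897.9
Saving = $798.13 − $897.9 = −$99.77

-$99.77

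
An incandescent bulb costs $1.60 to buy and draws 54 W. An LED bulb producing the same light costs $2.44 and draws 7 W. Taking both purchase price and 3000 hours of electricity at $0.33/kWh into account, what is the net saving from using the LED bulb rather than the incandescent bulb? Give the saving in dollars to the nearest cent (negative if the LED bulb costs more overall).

$45.69

incandescent bulb: $1.60 + (54/1000) kW × 3000 h × $0.33 = $1.60 + $53.46 = $55.06
LED bulb: $2.44 + (7/1000) kW × 3000 h × $0.33 = $2.44 + $6.93 = $9.37
Saving = $55.06 − $9.37 = $45.69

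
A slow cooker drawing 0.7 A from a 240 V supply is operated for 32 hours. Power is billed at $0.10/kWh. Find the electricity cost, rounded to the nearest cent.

Power = 0.7 A × 240 V = 168 W = 0.168 kW
Energy = 0.168 kW × 32 h = 5.376 kWh
Cost = 5.376 kWh × $0.10/kWh = $0.54

$0.54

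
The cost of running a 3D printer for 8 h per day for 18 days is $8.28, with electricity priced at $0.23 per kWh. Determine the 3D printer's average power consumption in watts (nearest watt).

Energy = $8.28 ÷ $0.23/kWh = 36 kWh
Runtime = 8 h/day × 18 days = 144 h
Power = 36 kWh ÷ 144 h = 0.25 kW = 250 W

250 W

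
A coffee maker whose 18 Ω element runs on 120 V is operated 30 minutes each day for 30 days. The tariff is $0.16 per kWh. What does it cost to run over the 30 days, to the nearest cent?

Power = V²/R = 120²/18 = 800 W = 0.8 kW
Runtime = 30 min × 30 = 900 min = 15 h
Energy = 0.8 kW × 15 h = 12 kWh
Cost = 12 kWh × $0.16/kWh = $1.92

$1.92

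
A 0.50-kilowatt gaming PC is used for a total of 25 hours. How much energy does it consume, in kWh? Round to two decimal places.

Energy = 0.5 kW × 25 h = 12.5 kWh

12.50 kWh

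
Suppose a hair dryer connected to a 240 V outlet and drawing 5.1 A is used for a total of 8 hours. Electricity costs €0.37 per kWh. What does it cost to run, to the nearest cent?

Power = 5.1 A × 240 V = 1224 W = 1.224 kW
Energy = 1.224 kW × 8 h = 9.792 kWh
Cost = 9.792 kWh × €0.37/kWh = €3.62

€3.62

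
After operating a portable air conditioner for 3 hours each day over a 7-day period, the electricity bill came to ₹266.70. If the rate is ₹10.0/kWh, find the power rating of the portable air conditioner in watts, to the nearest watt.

Energy = ₹266.70 ÷ ₹10.0/kWh = 26.67 kWh
Runtime = 3 h/day × 7 days = 21 h
Power = 26.67 kWh ÷ 21 h = 1.27 kW = 1270 W

1270 W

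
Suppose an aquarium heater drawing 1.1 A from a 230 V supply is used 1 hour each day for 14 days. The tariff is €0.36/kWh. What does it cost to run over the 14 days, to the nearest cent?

Power = 1.1 A × 230 V = 253 W = 0.253 kW
Runtime = 1 h/day × 14 days = 14 h
Energy = 0.253 kW × 14 h = 3.542 kWh
Cost = 3.542 kWh × €0.36/kWh = €1.28

€1.28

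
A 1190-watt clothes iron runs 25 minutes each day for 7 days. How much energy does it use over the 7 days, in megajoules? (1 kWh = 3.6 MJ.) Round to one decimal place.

Runtime = 25 min × 7 = 175 min = 2.916666… h
Energy = 1.19 kW × 2.916666… h = 3.470833… kWh
= 3.470833… × 3.6 MJ = 12.5 MJ

12.5 MJ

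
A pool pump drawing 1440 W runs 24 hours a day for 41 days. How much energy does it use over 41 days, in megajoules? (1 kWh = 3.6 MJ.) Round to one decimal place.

5101.1 MJ

Runtime = 24 h × 41 = 984 h
Energy = 1.44 kW × 984 h = 1416.96 kWh
= 1416.96 × 3.6 MJ = 5101.1 MJ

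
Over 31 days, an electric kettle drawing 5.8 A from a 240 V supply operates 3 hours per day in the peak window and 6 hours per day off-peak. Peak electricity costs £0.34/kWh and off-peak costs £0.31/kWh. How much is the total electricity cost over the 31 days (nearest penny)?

Power = 5.8 A × 240 V = 1392 W = 1.392 kW
Peak energy = 1.392 kW × 3 h × 31 = 129.456 kWh
Off-peak energy = 1.392 kW × 6 h × 31 = 258.912 kWh
Cost = 129.456 × £0.34 + 258.912 × £0.31 = £44.01504 + £80.26272 = £124.28

£124.28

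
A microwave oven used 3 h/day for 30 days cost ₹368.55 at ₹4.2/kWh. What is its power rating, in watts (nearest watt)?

975 W

Energy = ₹368.55 ÷ ₹4.2/kWh = 87.75 kWh
Runtime = 3 h/day × 30 days = 90 h
Power = 87.75 kWh ÷ 90 h = 0.975 kW = 975 W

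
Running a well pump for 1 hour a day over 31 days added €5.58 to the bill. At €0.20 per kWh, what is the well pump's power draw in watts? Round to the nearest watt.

Energy = €5.58 ÷ €0.20/kWh = 27.9 kWh
Runtime = 1 h/day × 31 days = 31 h
Power = 27.9 kWh ÷ 31 h = 0.9 kW = 900 W

900 W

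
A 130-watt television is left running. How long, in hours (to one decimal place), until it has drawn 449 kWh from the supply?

3453.8 h

Hours = 449 kWh ÷ 0.13 kW = 3453.8 h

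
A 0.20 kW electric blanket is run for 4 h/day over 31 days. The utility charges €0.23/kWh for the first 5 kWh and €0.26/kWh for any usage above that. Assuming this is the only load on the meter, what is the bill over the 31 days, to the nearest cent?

€6.30

Runtime = 4 h/day × 31 days = 124 h
Energy = 0.2 kW × 124 h = 24.8 kWh
Tier 1 (0–5 kWh): 5 × €0.23 = €1.15
Above 5 kWh: 19.8 × €0.26 = €5.148
Bill = €6.30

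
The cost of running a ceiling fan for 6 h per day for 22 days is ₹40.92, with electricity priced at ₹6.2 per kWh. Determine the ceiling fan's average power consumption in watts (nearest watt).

50 W

Energy = ₹40.92 ÷ ₹6.2/kWh = 6.6 kWh
Runtime = 6 h/day × 22 days = 132 h
Power = 6.6 kWh ÷ 132 h = 0.05 kW = 50 W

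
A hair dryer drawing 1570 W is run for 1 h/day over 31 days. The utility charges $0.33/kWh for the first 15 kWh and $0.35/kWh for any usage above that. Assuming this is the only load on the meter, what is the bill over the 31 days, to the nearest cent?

Runtime = 1 h/day × 31 days = 31 h
Energy = 1.57 kW × 31 h = 48.67 kWh
Tier 1 (0–15 kWh): 15 × $0.33 = $4.95
Above 15 kWh: 33.67 × $0.35 = $11.7845
Bill = $16.73

$16.73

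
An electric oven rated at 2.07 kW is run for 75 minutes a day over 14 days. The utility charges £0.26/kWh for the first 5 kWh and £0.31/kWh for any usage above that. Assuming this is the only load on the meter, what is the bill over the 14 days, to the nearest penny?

Runtime = 75 min × 14 = 1050 min = 17.5 h
Energy = 2.07 kW × 17.5 h = 36.225 kWh
Tier 1 (0–5 kWh): 5 × £0.26 = £1.3
Above 5 kWh: 31.225 × £0.31 = £9.67975
Bill = £10.98

£10.98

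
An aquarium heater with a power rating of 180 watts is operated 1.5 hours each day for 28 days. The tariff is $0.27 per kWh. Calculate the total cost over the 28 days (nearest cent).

$2.04

Runtime = 1.5 h/day × 28 days = 42 h
Energy = 0.18 kW × 42 h = 7.56 kWh
Cost = 7.56 kWh × $0.27/kWh = $2.04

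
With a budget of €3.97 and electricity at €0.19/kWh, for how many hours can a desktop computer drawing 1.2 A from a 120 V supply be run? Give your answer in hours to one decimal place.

145.1 h

Power = 1.2 A × 120 V = 144 W = 0.144 kW
Energy available = €3.97 ÷ €0.19/kWh = 20.8947 kWh
Hours = 20.8947 kWh ÷ 0.144 kW = 145.1 h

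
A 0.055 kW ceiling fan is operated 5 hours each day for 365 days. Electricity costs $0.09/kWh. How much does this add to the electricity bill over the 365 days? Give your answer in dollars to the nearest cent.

$9.03

Runtime = 5 h/day × 365 days = 1825 h
Energy = 0.055 kW × 1825 h = 100.375 kWh
Cost = 100.375 kWh × $0.09/kWh = $9.03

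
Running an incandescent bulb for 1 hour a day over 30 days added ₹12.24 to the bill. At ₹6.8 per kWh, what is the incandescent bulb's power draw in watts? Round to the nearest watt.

Energy = ₹12.24 ÷ ₹6.8/kWh = 1.8 kWh
Runtime = 1 h/day × 30 days = 30 h
Power = 1.8 kWh ÷ 30 h = 0.06 kW = 60 W

60 W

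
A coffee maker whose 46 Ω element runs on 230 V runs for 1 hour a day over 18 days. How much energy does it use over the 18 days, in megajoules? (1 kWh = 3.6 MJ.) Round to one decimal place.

74.5 MJ

Power = V²/R = 230²/46 = 1150 W = 1.15 kW
Runtime = 1 h/day × 18 days = 18 h
Energy = 1.15 kW × 18 h = 20.7 kWh
= 20.7 × 3.6 MJ = 74.5 MJ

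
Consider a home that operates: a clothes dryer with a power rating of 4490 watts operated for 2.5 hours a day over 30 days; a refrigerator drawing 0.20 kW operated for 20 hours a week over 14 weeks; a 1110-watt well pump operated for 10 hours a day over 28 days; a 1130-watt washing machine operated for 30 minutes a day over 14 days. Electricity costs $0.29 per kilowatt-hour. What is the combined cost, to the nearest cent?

$206.32

clothes dryer: Runtime = 2.5 h/day × 30 days = 75 h
clothes dryer: 4.49 kW × 75 h = 336.75 kWh
refrigerator: Runtime = 20 h/week × 14 weeks = 280 h
refrigerator: 0.2 kW × 280 h = 56 kWh
well pump: Runtime = 10 h/day × 28 days = 280 h
well pump: 1.11 kW × 280 h = 310.8 kWh
washing machine: Runtime = 30 min × 14 = 420 min = 7 h
washing machine: 1.13 kW × 7 h = 7.91 kWh
Total energy = 711.46 kWh
Cost = 711.46 × $0.29 = $206.32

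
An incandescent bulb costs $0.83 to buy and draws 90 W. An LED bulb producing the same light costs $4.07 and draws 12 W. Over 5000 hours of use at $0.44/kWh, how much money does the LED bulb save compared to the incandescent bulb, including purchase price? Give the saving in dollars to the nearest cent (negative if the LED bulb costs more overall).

$168.36

incandescent bulb: $0.83 + (90/1000) kW × 5000 h × $0.44 = $0.83 + $198 = $198.83
LED bulb: $4.07 + (12/1000) kW × 5000 h × $0.44 = $4.07 + $26.4 = $30.47
Saving = $198.83 − $30.47 = $168.36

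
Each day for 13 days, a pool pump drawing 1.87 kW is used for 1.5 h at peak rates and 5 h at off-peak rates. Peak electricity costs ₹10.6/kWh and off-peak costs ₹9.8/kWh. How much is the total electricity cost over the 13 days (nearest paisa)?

Peak energy = 1.87 kW × 1.5 h × 13 = 36.465 kWh
Off-peak energy = 1.87 kW × 5 h × 13 = 121.55 kWh
Cost = 36.465 × ₹10.6 + 121.55 × ₹9.8 = ₹386.529 + ₹1191.19 = ₹1577.72

₹1577.72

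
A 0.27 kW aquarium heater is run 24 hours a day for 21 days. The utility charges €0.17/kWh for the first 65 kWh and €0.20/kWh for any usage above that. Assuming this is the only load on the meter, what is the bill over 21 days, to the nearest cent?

Runtime = 24 h × 21 = 504 h
Energy = 0.27 kW × 504 h = 136.08 kWh
Tier 1 (0–65 kWh): 65 × €0.17 = €11.05
Above 65 kWh: 71.08 × €0.20 = €14.216
Bill = €25.27

€25.27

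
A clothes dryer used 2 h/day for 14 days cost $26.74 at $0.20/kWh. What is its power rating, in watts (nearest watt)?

4775 W

Energy = $26.74 ÷ $0.20/kWh = 133.7 kWh
Runtime = 2 h/day × 14 days = 28 h
Power = 133.7 kWh ÷ 28 h = 4.775 kW = 4775 W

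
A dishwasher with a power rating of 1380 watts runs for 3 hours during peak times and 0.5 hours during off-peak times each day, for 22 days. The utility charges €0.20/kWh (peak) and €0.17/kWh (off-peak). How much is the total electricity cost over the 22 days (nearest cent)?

€20.80

Peak energy = 1.38 kW × 3 h × 22 = 91.08 kWh
Off-peak energy = 1.38 kW × 0.5 h × 22 = 15.18 kWh
Cost = 91.08 × €0.20 + 15.18 × €0.17 = €18.216 + €2.5806 = €20.80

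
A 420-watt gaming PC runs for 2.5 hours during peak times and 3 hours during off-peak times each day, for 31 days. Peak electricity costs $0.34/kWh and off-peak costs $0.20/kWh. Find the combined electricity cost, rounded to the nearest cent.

Peak energy = 0.42 kW × 2.5 h × 31 = 32.55 kWh
Off-peak energy = 0.42 kW × 3 h × 31 = 39.06 kWh
Cost = 32.55 × $0.34 + 39.06 × $0.20 = $11.067 + $7.812 = $18.88

$18.88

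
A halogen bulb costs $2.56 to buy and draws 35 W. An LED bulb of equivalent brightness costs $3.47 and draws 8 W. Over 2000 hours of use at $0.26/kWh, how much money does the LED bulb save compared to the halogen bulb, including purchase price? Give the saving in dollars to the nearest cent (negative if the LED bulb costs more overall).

halogen bulb: $2.56 + (35/1000) kW × 2000 h × $0.26 = $2.56 + $18.2 = $20.76
LED bulb: $3.47 + (8/1000) kW × 2000 h × $0.26 = $3.47 + $4.16 = $7.63
Saving = $20.76 − $7.63 = $13.13

$13.13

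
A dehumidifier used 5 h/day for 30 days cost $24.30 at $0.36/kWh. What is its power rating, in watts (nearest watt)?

Energy = $24.30 ÷ $0.36/kWh = 67.5 kWh
Runtime = 5 h/day × 30 days = 150 h
Power = 67.5 kWh ÷ 150 h = 0.45 kW = 450 W

450 W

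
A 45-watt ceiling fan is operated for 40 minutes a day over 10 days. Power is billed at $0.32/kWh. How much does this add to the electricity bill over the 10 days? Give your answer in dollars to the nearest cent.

Runtime = 40 min × 10 = 400 min = 6.666666… h
Energy = 0.045 kW × 6.666666… h = 0.3 kWh
Cost = 0.3 kWh × $0.32/kWh = $0.10

$0.10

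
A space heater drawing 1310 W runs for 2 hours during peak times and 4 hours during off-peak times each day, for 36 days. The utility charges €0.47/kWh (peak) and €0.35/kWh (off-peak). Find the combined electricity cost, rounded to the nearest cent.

€110.35

Peak energy = 1.31 kW × 2 h × 36 = 94.32 kWh
Off-peak energy = 1.31 kW × 4 h × 36 = 188.64 kWh
Cost = 94.32 × €0.47 + 188.64 × €0.35 = €44.3304 + €66.024 = €110.35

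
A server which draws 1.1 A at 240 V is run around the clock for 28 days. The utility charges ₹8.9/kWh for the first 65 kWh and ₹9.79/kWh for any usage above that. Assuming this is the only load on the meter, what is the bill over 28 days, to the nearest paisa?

₹1678.97

Power = 1.1 A × 240 V = 264 W = 0.264 kW
Runtime = 24 h × 28 = 672 h
Energy = 0.264 kW × 672 h = 177.408 kWh
Tier 1 (0–65 kWh): 65 × ₹8.9 = ₹578.5
Above 65 kWh: 112.408 × ₹9.79 = ₹1100.47432
Bill = ₹1678.97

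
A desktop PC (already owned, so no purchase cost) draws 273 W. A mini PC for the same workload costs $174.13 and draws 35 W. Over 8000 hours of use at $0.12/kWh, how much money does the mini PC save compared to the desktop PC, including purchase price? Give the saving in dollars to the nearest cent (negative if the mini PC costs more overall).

desktop PC: $0.00 + (273/1000) kW × 8000 h × $0.12 = $0.00 + $262.08 = $262.08
mini PC: $174.13 + (35/1000) kW × 8000 h × $0.12 = $174.13 + $33.6 = $207.73
Saving = $262.08 − $207.73 = $54.35

$54.35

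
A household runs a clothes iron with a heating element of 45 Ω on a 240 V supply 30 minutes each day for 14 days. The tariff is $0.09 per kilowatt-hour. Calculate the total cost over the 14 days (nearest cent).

Power = V²/R = 240²/45 = 1280 W = 1.28 kW
Runtime = 30 min × 14 = 420 min = 7 h
Energy = 1.28 kW × 7 h = 8.96 kWh
Cost = 8.96 kWh × $0.09/kWh = $0.81

$0.81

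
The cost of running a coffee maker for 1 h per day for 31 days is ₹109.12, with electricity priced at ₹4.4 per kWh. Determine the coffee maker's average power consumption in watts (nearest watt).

800 W

Energy = ₹109.12 ÷ ₹4.4/kWh = 24.8 kWh
Runtime = 1 h/day × 31 days = 31 h
Power = 24.8 kWh ÷ 31 h = 0.8 kW = 800 W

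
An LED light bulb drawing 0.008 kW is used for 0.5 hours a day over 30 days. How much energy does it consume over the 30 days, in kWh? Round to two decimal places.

Runtime = 0.5 h/day × 30 days = 15 h
Energy = 0.008 kW × 15 h = 0.12 kWh

0.12 kWh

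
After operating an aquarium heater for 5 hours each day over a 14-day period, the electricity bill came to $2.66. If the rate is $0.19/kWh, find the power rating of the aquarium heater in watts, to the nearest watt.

Energy = $2.66 ÷ $0.19/kWh = 14 kWh
Runtime = 5 h/day × 14 days = 70 h
Power = 14 kWh ÷ 70 h = 0.2 kW = 200 W

200 W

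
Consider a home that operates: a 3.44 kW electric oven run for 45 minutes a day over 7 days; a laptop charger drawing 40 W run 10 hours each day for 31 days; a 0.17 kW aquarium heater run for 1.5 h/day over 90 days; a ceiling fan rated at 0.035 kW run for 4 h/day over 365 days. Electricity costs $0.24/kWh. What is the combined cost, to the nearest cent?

$25.08

electric oven: Runtime = 45 min × 7 = 315 min = 5.25 h
electric oven: 3.44 kW × 5.25 h = 18.06 kWh
laptop charger: Runtime = 10 h/day × 31 days = 310 h
laptop charger: 0.04 kW × 310 h = 12.4 kWh
aquarium heater: Runtime = 1.5 h/day × 90 days = 135 h
aquarium heater: 0.17 kW × 135 h = 22.95 kWh
ceiling fan: Runtime = 4 h/day × 365 days = 1460 h
ceiling fan: 0.035 kW × 1460 h = 51.1 kWh
Total energy = 104.51 kWh
Cost = 104.51 × $0.24 = $25.08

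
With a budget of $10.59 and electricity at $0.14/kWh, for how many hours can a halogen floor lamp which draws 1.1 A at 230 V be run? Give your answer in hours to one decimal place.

Power = 1.1 A × 230 V = 253 W = 0.253 kW
Energy available = $10.59 ÷ $0.14/kWh = 75.6429 kWh
Hours = 75.6429 kWh ÷ 0.253 kW = 299.0 h

299.0 h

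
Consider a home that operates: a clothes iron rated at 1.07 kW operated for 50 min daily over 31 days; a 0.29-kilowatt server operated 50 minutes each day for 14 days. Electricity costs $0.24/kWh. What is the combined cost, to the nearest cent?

$7.45

clothes iron: Runtime = 50 min × 31 = 1550 min = 25.833333… h
clothes iron: 1.07 kW × 25.833333… h = 27.641666… kWh
server: Runtime = 50 min × 14 = 700 min = 11.666666… h
server: 0.29 kW × 11.666666… h = 3.383333… kWh
Total energy = 31.025 kWh
Cost = 31.025 × $0.24 = $7.45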